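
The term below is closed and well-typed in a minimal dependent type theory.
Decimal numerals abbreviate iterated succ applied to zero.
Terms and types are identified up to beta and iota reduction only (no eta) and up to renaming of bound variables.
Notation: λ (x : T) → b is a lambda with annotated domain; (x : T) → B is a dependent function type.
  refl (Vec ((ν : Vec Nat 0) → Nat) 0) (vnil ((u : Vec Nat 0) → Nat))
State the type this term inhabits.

type:
  Eq (Vec ((ν : Vec Nat 0) → Nat) 0) (vnil ((u : Vec Nat 0) → Nat)) (vnil ((z : Vec Nat 0) → Nat))


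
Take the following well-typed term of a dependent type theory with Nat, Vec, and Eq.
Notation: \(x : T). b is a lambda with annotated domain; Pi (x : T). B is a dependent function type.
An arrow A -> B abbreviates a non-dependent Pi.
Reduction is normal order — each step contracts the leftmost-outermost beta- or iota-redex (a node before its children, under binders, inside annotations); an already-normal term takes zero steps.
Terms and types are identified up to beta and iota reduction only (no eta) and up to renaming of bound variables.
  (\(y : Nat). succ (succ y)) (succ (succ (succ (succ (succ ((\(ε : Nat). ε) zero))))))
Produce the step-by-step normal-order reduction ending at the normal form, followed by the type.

normal-order reduction:
  (\(y : Nat). succ (succ y)) (succ (succ (succ (succ (succ ((\(ε : Nat). ε) zero))))))
  ~> succ (succ (succ (succ (succ (succ (succ ((\(y : Nat). y) zero)))))))
  ~> succ (succ (succ (succ (succ (succ (succ zero))))))
type:
  Nat


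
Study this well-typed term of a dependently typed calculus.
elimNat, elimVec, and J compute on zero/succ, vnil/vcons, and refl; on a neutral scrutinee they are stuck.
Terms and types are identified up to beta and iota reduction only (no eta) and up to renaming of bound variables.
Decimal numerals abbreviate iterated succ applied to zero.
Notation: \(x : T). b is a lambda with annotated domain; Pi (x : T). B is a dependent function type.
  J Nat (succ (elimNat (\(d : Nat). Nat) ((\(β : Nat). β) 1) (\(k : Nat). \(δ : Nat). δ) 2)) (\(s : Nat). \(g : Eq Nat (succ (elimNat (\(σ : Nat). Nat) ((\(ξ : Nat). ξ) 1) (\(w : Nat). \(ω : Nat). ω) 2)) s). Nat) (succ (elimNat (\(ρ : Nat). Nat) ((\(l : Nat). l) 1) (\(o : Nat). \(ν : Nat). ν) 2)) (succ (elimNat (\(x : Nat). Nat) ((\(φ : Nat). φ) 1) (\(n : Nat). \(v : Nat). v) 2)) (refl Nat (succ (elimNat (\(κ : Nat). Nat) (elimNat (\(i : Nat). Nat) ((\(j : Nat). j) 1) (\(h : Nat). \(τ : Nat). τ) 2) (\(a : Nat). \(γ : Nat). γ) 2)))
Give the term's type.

type:
  Nat


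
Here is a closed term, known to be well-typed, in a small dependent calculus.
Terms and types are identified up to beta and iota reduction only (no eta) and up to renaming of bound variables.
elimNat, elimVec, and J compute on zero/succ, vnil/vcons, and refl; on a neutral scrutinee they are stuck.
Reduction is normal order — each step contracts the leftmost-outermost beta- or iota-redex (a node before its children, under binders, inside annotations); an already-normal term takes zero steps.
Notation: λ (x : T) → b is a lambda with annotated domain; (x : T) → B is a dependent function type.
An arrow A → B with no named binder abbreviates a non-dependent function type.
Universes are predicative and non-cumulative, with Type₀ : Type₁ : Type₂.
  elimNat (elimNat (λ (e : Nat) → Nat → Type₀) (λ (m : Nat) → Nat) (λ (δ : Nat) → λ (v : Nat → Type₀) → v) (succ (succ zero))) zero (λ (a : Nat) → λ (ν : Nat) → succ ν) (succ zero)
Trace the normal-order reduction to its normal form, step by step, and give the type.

normal-order reduction sequence:
  elimNat (elimNat (λ (e : Nat) → Nat → Type₀) (λ (m : Nat) → Nat) (λ (δ : Nat) → λ (v : Nat → Type₀) → v) (succ (succ zero))) zero (λ (a : Nat) → λ (ν : Nat) → succ ν) (succ zero)
  ~> (λ (e : Nat) → λ (m : Nat) → succ m) zero (elimNat (elimNat (λ (δ : Nat) → Nat → Type₀) (λ (v : Nat) → Nat) (λ (a : Nat) → λ (ν : Nat → Type₀) → ν) (succ (succ zero))) zero (λ (α : Nat) → λ (ω : Nat) → succ ω) zero)
  ~> (λ (e : Nat) → succ e) (elimNat (elimNat (λ (m : Nat) → Nat → Type₀) (λ (δ : Nat) → Nat) (λ (v : Nat) → λ (a : Nat → Type₀) → a) (succ (succ zero))) zero (λ (ν : Nat) → λ (α : Nat) → succ α) zero)
  ~> succ (elimNat (elimNat (λ (e : Nat) → Nat → Type₀) (λ (m : Nat) → Nat) (λ (δ : Nat) → λ (v : Nat → Type₀) → v) (succ (succ zero))) zero (λ (a : Nat) → λ (ν : Nat) → succ ν) zero)
  ~> succ zero
type:
  Nat


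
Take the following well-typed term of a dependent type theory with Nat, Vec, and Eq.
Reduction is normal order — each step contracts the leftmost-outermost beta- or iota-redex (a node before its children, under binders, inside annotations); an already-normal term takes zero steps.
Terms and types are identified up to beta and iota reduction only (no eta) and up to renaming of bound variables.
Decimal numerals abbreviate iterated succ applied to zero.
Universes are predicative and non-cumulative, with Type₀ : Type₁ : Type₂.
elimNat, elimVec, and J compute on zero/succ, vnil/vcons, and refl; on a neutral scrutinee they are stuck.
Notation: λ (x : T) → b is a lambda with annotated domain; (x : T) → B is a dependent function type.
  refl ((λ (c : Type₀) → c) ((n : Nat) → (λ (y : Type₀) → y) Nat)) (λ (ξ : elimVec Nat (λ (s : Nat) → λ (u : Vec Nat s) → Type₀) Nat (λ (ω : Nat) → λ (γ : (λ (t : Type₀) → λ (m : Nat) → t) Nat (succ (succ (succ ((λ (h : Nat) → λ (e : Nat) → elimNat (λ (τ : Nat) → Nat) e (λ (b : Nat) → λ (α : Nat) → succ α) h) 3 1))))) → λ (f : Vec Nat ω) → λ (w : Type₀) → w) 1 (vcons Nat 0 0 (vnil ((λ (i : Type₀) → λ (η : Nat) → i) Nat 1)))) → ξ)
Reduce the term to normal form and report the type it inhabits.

reduced normal form:
  refl ((c : Nat) → Nat) (λ (n : Nat) → n)
the term's type:
  Eq ((c : Nat) → Nat) (λ (n : Nat) → n) (λ (y : Nat) → y)
observation: the leftmost-outermost redex is a beta-redex, and normalization takes 8 steps.


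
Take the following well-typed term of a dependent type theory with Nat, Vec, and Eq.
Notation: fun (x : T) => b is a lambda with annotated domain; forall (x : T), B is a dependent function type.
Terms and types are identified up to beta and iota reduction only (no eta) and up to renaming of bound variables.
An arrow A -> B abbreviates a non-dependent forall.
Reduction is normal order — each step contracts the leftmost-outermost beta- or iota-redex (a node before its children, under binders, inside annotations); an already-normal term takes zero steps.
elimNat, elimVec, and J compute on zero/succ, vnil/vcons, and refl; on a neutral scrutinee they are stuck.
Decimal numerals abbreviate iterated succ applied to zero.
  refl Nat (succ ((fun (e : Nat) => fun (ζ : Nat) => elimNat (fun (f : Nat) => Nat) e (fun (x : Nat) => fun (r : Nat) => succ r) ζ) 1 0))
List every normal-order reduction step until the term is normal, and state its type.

normal-order reduction:
  refl Nat (succ ((fun (e : Nat) => fun (ζ : Nat) => elimNat (fun (f : Nat) => Nat) e (fun (x : Nat) => fun (r : Nat) => succ r) ζ) 1 0))
  ~> refl Nat (succ ((fun (e : Nat) => elimNat (fun (ζ : Nat) => Nat) 1 (fun (f : Nat) => fun (x : Nat) => succ x) e) 0))
  ~> refl Nat (succ (elimNat (fun (e : Nat) => Nat) 1 (fun (ζ : Nat) => fun (f : Nat) => succ f) 0))
  ~> refl Nat 2
type:
  Eq Nat 2 2


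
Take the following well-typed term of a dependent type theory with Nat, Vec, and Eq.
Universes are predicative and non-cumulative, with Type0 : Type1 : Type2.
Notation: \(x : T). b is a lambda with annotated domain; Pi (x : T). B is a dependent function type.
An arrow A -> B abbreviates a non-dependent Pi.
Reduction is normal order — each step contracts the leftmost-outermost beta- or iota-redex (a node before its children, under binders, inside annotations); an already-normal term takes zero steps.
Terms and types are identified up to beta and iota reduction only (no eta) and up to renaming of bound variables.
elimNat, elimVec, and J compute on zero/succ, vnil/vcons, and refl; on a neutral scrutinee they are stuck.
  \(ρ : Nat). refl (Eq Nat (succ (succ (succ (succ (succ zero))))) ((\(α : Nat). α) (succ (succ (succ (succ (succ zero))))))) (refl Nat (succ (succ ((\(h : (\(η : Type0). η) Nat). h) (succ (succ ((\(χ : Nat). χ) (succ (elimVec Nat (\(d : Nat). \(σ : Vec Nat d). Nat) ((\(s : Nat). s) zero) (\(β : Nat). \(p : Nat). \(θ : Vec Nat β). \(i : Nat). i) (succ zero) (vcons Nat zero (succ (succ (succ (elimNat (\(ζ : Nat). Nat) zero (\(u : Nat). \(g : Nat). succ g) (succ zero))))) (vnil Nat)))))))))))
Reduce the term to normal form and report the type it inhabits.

normal form:
  \(ρ : Nat). refl (Eq Nat (succ (succ (succ (succ (succ zero))))) (succ (succ (succ (succ (succ zero)))))) (refl Nat (succ (succ (succ (succ (succ zero))))))
the term's type:
  Nat -> Eq (Eq Nat (succ (succ (succ (succ (succ zero))))) (succ (succ (succ (succ (succ zero)))))) (refl Nat (succ (succ (succ (succ (succ zero)))))) (refl Nat (succ (succ (succ (succ (succ zero))))))


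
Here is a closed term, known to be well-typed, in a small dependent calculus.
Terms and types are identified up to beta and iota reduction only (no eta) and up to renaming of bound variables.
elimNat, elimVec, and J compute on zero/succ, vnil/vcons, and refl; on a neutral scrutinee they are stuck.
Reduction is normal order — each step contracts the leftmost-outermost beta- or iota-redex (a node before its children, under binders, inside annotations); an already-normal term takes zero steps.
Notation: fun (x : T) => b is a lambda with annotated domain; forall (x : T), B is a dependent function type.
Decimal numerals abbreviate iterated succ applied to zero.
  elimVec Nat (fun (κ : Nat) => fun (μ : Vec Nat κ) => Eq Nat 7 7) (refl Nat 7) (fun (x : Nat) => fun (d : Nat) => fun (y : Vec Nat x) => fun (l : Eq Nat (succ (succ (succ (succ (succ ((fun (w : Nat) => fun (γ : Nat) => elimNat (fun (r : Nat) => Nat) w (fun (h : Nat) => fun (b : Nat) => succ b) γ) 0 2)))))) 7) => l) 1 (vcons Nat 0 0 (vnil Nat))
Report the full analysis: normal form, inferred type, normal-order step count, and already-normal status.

reduced normal form:
  refl Nat 7
type:
  Eq Nat 7 7
reduction steps (normal order): 6
term was already normal: no
first redex: an elimVec iota-redex


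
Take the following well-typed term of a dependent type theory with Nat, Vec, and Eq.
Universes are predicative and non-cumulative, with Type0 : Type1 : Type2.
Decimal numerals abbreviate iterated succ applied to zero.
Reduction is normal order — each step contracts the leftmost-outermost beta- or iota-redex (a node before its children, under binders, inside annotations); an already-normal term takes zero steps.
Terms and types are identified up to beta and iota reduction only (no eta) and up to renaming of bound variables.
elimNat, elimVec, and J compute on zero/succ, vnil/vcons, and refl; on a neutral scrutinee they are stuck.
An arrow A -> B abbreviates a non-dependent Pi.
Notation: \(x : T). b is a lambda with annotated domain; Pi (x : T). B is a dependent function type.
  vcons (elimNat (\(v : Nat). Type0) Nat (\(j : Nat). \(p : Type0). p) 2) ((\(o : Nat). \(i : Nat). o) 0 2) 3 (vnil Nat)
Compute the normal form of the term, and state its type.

normal form:
  vcons Nat 0 3 (vnil Nat)
inferred type:
  Vec Nat 1
observation: 9 normal-order steps separate the term from its normal form.


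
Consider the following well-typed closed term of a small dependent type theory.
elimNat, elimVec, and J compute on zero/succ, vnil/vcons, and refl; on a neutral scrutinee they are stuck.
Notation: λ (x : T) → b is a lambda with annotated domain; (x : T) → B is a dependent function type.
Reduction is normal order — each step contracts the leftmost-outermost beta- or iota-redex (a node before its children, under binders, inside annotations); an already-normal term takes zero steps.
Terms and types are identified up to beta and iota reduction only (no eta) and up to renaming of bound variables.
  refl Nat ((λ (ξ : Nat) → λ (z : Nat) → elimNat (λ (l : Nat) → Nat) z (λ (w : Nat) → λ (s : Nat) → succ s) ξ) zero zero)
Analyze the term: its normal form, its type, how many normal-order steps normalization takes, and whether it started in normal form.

normal form:
  refl Nat zero
type:
  Eq Nat zero zero
steps to reach normal form (normal order): 3
already normal: no
first redex: a beta-redex


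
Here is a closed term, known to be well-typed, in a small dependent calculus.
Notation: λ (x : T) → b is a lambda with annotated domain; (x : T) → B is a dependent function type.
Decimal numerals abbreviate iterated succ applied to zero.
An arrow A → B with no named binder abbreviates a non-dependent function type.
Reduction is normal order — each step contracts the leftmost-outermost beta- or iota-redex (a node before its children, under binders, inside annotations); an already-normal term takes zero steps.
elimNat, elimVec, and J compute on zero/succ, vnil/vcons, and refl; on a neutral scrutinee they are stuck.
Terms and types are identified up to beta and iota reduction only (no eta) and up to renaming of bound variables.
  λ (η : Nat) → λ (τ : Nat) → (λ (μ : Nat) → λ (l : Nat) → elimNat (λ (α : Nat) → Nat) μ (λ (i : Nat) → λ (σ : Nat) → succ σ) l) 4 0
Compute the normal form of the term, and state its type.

resulting normal form:
  λ (η : Nat) → λ (τ : Nat) → 4
inferred type:
  Nat → Nat → Nat


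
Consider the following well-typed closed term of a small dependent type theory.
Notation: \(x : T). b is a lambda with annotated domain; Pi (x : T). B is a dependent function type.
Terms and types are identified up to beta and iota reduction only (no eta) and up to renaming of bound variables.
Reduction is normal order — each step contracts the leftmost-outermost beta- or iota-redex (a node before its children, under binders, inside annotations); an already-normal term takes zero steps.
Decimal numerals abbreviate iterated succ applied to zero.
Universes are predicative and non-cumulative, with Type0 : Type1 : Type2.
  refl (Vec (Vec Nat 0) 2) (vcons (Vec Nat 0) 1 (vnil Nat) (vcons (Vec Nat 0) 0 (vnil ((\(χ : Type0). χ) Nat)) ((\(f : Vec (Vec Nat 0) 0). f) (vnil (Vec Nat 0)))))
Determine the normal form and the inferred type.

normal form:
  refl (Vec (Vec Nat 0) 2) (vcons (Vec Nat 0) 1 (vnil Nat) (vcons (Vec Nat 0) 0 (vnil Nat) (vnil (Vec Nat 0))))
type:
  Eq (Vec (Vec Nat 0) 2) (vcons (Vec Nat 0) 1 (vnil Nat) (vcons (Vec Nat 0) 0 (vnil Nat) (vnil (Vec Nat 0)))) (vcons (Vec Nat 0) 1 (vnil Nat) (vcons (Vec Nat 0) 0 (vnil Nat) (vnil (Vec Nat 0))))
observation: contracting a beta-redex first, the term normalizes in 2 steps.


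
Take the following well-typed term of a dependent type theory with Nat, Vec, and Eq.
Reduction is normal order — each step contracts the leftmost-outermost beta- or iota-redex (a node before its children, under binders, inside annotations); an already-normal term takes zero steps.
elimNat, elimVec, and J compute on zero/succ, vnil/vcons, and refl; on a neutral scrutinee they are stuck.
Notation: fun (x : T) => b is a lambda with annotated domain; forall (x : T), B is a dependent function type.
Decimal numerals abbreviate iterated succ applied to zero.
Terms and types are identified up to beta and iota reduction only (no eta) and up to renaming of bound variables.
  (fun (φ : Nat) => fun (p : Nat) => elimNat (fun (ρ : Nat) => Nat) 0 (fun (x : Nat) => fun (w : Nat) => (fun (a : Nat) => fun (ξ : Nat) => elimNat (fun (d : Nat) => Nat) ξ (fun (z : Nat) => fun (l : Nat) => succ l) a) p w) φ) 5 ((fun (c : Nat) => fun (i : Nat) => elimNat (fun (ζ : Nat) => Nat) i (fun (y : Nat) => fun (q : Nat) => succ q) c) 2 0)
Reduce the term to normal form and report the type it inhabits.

reduced normal form:
  10
type:
  Nat


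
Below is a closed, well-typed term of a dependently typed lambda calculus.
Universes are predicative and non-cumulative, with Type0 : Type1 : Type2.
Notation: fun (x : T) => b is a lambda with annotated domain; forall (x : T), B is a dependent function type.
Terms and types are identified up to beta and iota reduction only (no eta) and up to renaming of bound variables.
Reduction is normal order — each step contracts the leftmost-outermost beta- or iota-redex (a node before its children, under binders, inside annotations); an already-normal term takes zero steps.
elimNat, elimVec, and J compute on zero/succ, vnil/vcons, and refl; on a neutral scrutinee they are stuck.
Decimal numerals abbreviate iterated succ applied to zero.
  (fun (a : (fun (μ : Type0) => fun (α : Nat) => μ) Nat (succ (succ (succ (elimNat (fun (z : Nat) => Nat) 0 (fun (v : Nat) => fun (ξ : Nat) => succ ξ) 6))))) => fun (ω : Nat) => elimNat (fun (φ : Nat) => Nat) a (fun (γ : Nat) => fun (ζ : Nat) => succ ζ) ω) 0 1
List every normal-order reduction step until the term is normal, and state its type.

normal-order reduction:
  (fun (a : (fun (μ : Type0) => fun (α : Nat) => μ) Nat (succ (succ (succ (elimNat (fun (z : Nat) => Nat) 0 (fun (v : Nat) => fun (ξ : Nat) => succ ξ) 6))))) => fun (ω : Nat) => elimNat (fun (φ : Nat) => Nat) a (fun (γ : Nat) => fun (ζ : Nat) => succ ζ) ω) 0 1
  ~> (fun (a : Nat) => elimNat (fun (μ : Nat) => Nat) 0 (fun (α : Nat) => fun (z : Nat) => succ z) a) 1
  ~> elimNat (fun (a : Nat) => Nat) 0 (fun (μ : Nat) => fun (α : Nat) => succ α) 1
  ~> (fun (a : Nat) => fun (μ : Nat) => succ μ) 0 (elimNat (fun (α : Nat) => Nat) 0 (fun (z : Nat) => fun (v : Nat) => succ v) 0)
  ~> (fun (a : Nat) => succ a) (elimNat (fun (μ : Nat) => Nat) 0 (fun (α : Nat) => fun (z : Nat) => succ z) 0)
  ~> succ (elimNat (fun (a : Nat) => Nat) 0 (fun (μ : Nat) => fun (α : Nat) => succ α) 0)
  ~> 1
inferred type:
  Nat


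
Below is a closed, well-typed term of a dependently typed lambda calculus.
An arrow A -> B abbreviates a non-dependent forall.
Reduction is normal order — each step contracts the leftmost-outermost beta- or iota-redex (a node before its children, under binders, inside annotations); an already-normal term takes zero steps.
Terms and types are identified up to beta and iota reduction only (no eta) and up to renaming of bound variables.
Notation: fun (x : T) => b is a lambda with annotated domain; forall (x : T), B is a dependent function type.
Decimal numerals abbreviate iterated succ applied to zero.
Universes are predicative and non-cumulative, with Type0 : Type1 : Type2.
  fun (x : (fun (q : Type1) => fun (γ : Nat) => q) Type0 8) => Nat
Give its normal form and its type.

resulting normal form:
  fun (x : Type0) => Nat
type:
  Type0 -> Type0


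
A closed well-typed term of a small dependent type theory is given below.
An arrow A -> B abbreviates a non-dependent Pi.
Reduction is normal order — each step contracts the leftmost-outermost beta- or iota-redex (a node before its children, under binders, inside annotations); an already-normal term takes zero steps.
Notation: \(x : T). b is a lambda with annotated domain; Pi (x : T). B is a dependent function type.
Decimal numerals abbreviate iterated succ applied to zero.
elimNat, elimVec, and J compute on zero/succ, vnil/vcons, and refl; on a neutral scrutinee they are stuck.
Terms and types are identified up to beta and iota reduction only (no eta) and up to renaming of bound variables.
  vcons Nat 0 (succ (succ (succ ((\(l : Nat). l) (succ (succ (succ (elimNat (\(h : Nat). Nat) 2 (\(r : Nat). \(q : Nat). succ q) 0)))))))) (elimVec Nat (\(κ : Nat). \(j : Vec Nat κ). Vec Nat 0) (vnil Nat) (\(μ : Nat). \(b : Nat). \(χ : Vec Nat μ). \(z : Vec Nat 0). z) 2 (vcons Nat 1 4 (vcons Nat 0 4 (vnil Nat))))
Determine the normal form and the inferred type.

resulting normal form:
  vcons Nat 0 8 (vnil Nat)
type:
  Vec Nat 1
observation: normalization takes exactly 13 steps under the normal-order strategy.


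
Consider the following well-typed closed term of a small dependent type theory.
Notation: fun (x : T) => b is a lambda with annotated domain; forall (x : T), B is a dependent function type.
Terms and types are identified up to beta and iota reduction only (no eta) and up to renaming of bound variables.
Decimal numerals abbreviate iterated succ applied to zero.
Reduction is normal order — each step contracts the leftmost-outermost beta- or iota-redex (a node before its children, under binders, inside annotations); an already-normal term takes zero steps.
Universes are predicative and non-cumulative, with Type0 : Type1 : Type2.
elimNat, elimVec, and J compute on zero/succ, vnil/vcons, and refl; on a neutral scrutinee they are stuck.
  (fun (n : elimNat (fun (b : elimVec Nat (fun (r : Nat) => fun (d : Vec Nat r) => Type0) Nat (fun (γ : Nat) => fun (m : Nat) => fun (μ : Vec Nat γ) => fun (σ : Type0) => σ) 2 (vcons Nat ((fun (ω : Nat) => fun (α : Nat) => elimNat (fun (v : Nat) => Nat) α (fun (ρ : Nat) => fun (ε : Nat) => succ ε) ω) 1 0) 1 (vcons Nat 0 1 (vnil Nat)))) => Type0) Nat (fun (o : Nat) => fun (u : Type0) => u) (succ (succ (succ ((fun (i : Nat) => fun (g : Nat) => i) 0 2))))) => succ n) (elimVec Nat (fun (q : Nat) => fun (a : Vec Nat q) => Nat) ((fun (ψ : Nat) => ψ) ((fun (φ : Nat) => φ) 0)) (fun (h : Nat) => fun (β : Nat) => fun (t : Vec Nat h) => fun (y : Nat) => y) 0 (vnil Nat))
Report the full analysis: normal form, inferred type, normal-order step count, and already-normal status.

normal form:
  1
inferred type:
  Nat
reduction steps (normal order): 4
started in normal form: no
first redex: a beta-redex


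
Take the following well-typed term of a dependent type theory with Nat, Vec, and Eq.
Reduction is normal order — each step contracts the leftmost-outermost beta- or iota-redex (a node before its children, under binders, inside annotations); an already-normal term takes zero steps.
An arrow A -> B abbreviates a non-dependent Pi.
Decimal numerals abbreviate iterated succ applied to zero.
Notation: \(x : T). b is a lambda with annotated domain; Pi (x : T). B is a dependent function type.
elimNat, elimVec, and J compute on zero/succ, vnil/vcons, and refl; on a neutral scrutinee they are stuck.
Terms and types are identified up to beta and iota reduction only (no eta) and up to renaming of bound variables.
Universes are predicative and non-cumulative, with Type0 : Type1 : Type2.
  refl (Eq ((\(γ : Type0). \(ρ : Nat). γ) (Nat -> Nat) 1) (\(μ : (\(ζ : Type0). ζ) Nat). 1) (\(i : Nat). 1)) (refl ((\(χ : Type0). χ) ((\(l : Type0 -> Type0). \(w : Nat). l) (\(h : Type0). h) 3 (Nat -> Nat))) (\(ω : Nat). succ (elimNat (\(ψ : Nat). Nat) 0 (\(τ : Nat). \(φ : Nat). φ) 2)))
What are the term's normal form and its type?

resulting normal form:
  refl (Eq (Nat -> Nat) (\(γ : Nat). 1) (\(ρ : Nat). 1)) (refl (Nat -> Nat) (\(μ : Nat). 1))
inferred type:
  Eq (Eq (Nat -> Nat) (\(γ : Nat). 1) (\(ρ : Nat). 1)) (refl (Nat -> Nat) (\(μ : Nat). 1)) (refl (Nat -> Nat) (\(ζ : Nat). 1))


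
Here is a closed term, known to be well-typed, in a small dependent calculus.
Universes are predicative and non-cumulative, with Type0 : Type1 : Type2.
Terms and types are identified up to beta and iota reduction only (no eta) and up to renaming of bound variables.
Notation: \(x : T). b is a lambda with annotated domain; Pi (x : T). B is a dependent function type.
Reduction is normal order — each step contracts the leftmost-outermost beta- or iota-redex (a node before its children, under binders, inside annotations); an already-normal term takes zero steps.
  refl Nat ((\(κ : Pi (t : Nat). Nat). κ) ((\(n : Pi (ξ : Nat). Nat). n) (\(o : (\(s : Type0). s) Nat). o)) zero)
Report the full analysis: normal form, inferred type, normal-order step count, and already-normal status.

reduced normal form:
  refl Nat zero
type:
  Eq Nat zero zero
steps to reach normal form (normal order): 3
term was already normal: no
first contracted redex: a beta-redex


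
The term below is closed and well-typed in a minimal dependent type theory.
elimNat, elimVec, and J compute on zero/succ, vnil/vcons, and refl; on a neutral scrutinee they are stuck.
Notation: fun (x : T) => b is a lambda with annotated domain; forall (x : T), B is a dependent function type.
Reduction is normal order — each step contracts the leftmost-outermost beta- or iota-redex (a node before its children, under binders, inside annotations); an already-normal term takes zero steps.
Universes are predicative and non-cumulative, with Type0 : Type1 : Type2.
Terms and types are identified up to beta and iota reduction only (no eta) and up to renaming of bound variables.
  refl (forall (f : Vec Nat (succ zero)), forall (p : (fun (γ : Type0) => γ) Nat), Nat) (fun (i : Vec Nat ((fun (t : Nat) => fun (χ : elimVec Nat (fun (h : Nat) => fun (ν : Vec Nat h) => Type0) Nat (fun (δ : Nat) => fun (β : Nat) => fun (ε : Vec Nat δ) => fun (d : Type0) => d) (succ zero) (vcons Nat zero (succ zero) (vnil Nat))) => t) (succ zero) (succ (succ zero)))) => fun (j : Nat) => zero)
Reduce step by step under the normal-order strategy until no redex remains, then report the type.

reduction (normal order):
  refl (forall (f : Vec Nat (succ zero)), forall (p : (fun (γ : Type0) => γ) Nat), Nat) (fun (i : Vec Nat ((fun (t : Nat) => fun (χ : elimVec Nat (fun (h : Nat) => fun (ν : Vec Nat h) => Type0) Nat (fun (δ : Nat) => fun (β : Nat) => fun (ε : Vec Nat δ) => fun (d : Type0) => d) (succ zero) (vcons Nat zero (succ zero) (vnil Nat))) => t) (succ zero) (succ (succ zero)))) => fun (j : Nat) => zero)
  ~> refl (forall (f : Vec Nat (succ zero)), forall (p : Nat), Nat) (fun (γ : Vec Nat ((fun (i : Nat) => fun (t : elimVec Nat (fun (χ : Nat) => fun (h : Vec Nat χ) => Type0) Nat (fun (ν : Nat) => fun (δ : Nat) => fun (β : Vec Nat ν) => fun (ε : Type0) => ε) (succ zero) (vcons Nat zero (succ zero) (vnil Nat))) => i) (succ zero) (succ (succ zero)))) => fun (d : Nat) => zero)
  ~> refl (forall (f : Vec Nat (succ zero)), forall (p : Nat), Nat) (fun (γ : Vec Nat ((fun (i : elimVec Nat (fun (t : Nat) => fun (χ : Vec Nat t) => Type0) Nat (fun (h : Nat) => fun (ν : Nat) => fun (δ : Vec Nat h) => fun (β : Type0) => β) (succ zero) (vcons Nat zero (succ zero) (vnil Nat))) => succ zero) (succ (succ zero)))) => fun (ε : Nat) => zero)
  ~> refl (forall (f : Vec Nat (succ zero)), forall (p : Nat), Nat) (fun (γ : Vec Nat (succ zero)) => fun (i : Nat) => zero)
the term's type:
  Eq (forall (f : Vec Nat (succ zero)), forall (p : Nat), Nat) (fun (γ : Vec Nat (succ zero)) => fun (i : Nat) => zero) (fun (t : Vec Nat (succ zero)) => fun (χ : Nat) => zero)


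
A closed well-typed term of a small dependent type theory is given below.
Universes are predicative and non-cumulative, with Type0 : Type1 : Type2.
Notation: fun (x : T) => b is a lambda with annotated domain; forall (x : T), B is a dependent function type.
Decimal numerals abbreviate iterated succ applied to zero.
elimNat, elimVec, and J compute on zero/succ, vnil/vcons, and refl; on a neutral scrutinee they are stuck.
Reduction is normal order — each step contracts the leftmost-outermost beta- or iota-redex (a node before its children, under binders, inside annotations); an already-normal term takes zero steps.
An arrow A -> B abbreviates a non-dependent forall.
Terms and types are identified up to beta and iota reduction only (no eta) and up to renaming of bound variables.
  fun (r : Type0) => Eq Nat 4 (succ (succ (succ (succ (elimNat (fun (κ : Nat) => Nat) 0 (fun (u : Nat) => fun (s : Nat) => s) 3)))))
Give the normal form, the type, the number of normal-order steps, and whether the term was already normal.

normal form:
  fun (r : Type0) => Eq Nat 4 4
inferred type:
  Type0 -> Type0
steps to reach normal form (normal order): 10
already normal: no
first redex: an elimNat iota-redex


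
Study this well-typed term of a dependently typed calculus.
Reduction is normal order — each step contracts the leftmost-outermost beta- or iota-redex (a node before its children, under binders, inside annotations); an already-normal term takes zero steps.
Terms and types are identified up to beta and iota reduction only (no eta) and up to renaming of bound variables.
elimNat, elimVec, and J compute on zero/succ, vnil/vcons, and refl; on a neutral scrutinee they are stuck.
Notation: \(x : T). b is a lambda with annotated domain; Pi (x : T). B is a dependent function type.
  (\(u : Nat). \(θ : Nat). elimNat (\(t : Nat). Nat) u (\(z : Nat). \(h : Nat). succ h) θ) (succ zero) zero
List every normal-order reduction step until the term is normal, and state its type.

normal-order reduction:
  (\(u : Nat). \(θ : Nat). elimNat (\(t : Nat). Nat) u (\(z : Nat). \(h : Nat). succ h) θ) (succ zero) zero
  ~> (\(u : Nat). elimNat (\(θ : Nat). Nat) (succ zero) (\(t : Nat). \(z : Nat). succ z) u) zero
  ~> elimNat (\(u : Nat). Nat) (succ zero) (\(θ : Nat). \(t : Nat). succ t) zero
  ~> succ zero
the term's type:
  Nat


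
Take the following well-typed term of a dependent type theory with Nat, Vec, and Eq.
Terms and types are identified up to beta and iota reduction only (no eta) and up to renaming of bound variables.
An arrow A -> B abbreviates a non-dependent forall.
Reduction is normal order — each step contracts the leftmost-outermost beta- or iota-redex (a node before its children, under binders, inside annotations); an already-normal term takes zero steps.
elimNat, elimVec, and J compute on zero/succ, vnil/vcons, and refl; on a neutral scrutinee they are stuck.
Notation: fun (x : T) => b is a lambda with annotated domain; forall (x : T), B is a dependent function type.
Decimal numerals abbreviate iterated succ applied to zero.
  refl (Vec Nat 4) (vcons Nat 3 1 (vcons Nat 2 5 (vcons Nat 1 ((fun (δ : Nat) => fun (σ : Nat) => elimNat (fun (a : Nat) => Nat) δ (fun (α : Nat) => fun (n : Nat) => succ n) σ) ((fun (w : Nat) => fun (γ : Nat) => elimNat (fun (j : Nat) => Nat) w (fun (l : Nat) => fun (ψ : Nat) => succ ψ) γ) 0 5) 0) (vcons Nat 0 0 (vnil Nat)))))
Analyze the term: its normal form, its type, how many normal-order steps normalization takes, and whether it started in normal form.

resulting normal form:
  refl (Vec Nat 4) (vcons Nat 3 1 (vcons Nat 2 5 (vcons Nat 1 5 (vcons Nat 0 0 (vnil Nat)))))
the term's type:
  Eq (Vec Nat 4) (vcons Nat 3 1 (vcons Nat 2 5 (vcons Nat 1 5 (vcons Nat 0 0 (vnil Nat))))) (vcons Nat 3 1 (vcons Nat 2 5 (vcons Nat 1 5 (vcons Nat 0 0 (vnil Nat)))))
reduction steps (normal order): 21
already normal: no
first contracted redex: a beta-redex


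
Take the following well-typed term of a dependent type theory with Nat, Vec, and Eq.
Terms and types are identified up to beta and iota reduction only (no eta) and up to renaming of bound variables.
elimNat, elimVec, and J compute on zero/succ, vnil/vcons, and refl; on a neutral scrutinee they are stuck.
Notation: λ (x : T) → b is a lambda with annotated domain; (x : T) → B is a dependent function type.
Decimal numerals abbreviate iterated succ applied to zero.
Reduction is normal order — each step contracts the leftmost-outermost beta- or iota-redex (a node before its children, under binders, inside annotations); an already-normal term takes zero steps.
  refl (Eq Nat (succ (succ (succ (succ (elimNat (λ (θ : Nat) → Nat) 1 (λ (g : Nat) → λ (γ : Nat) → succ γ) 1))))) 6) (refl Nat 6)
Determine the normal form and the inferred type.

resulting normal form:
  refl (Eq Nat 6 6) (refl Nat 6)
inferred type:
  Eq (Eq Nat 6 6) (refl Nat 6) (refl Nat 6)
observation: contracting an elimNat iota-redex first, the term normalizes in 4 steps.


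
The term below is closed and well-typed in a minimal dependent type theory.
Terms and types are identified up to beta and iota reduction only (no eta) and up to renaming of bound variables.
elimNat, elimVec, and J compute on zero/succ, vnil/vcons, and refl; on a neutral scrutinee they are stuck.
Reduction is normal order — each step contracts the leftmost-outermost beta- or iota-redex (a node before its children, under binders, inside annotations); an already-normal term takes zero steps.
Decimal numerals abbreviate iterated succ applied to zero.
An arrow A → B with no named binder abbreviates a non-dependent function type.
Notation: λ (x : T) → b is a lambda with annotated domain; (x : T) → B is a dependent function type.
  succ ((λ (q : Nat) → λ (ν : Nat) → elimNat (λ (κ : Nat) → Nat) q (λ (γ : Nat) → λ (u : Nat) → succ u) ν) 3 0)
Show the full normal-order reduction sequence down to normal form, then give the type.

normal-order reduction sequence:
  succ ((λ (q : Nat) → λ (ν : Nat) → elimNat (λ (κ : Nat) → Nat) q (λ (γ : Nat) → λ (u : Nat) → succ u) ν) 3 0)
  ~> succ ((λ (q : Nat) → elimNat (λ (ν : Nat) → Nat) 3 (λ (κ : Nat) → λ (γ : Nat) → succ γ) q) 0)
  ~> succ (elimNat (λ (q : Nat) → Nat) 3 (λ (ν : Nat) → λ (κ : Nat) → succ κ) 0)
  ~> 4
inferred type:
  Nat


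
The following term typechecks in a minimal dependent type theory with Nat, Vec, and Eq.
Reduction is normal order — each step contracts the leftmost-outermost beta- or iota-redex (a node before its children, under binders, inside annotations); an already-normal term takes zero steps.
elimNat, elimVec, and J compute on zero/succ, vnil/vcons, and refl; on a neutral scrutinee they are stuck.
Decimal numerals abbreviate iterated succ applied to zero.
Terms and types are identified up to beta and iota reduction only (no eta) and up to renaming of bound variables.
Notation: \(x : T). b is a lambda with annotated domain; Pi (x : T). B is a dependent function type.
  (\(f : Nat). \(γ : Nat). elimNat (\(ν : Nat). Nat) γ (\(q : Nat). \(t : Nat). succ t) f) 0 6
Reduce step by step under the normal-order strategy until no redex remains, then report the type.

normal-order reduction sequence:
  (\(f : Nat). \(γ : Nat). elimNat (\(ν : Nat). Nat) γ (\(q : Nat). \(t : Nat). succ t) f) 0 6
  ~> (\(f : Nat). elimNat (\(γ : Nat). Nat) f (\(ν : Nat). \(q : Nat). succ q) 0) 6
  ~> elimNat (\(f : Nat). Nat) 6 (\(γ : Nat). \(ν : Nat). succ ν) 0
  ~> 6
type:
  Nat


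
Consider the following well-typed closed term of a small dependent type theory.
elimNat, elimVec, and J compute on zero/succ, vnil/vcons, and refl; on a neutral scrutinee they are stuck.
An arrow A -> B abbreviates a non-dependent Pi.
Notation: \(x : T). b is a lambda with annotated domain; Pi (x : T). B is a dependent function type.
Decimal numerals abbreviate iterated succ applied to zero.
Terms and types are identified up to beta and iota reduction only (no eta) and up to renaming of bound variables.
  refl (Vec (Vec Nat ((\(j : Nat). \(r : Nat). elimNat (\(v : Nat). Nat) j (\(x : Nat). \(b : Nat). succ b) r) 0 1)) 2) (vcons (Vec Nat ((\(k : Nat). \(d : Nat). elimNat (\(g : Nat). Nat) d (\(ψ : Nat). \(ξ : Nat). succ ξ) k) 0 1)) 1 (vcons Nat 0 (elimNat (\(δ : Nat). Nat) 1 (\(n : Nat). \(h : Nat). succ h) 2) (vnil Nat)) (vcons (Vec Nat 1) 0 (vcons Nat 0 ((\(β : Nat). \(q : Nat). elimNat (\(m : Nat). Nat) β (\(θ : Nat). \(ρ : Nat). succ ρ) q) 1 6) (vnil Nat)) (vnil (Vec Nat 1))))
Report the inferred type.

inferred type:
  Eq (Vec (Vec Nat 1) 2) (vcons (Vec Nat 1) 1 (vcons Nat 0 3 (vnil Nat)) (vcons (Vec Nat 1) 0 (vcons Nat 0 7 (vnil Nat)) (vnil (Vec Nat 1)))) (vcons (Vec Nat 1) 1 (vcons Nat 0 3 (vnil Nat)) (vcons (Vec Nat 1) 0 (vcons Nat 0 7 (vnil Nat)) (vnil (Vec Nat 1))))


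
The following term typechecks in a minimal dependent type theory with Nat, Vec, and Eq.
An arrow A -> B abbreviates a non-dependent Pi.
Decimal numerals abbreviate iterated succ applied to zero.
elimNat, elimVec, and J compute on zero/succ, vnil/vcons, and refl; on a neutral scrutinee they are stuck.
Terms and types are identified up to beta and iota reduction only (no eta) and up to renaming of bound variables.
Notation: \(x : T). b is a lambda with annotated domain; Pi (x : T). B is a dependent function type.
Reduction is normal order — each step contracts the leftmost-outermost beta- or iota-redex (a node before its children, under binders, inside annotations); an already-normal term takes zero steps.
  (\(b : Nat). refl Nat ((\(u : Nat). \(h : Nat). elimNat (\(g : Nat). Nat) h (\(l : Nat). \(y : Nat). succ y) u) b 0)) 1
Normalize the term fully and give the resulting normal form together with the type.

normal form:
  refl Nat 1
the term's type:
  Eq Nat 1 1
observation: reduction starts at a beta-redex, and 7 normal-order steps reach the normal form.


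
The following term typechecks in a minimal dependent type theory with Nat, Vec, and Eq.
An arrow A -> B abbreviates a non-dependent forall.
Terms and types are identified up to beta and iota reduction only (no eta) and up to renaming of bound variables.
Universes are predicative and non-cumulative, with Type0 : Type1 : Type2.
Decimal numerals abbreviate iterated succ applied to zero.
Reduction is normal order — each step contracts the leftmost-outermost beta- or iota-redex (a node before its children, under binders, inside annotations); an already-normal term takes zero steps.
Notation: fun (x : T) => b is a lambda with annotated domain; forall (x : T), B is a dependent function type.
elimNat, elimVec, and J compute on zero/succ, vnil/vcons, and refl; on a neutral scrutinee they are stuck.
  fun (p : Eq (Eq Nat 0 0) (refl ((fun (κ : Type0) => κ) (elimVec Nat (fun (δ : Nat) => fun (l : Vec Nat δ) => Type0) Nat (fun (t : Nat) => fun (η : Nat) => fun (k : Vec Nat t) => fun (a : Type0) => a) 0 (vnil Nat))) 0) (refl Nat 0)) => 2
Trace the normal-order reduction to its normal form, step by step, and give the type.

reduction (normal order):
  fun (p : Eq (Eq Nat 0 0) (refl ((fun (κ : Type0) => κ) (elimVec Nat (fun (δ : Nat) => fun (l : Vec Nat δ) => Type0) Nat (fun (t : Nat) => fun (η : Nat) => fun (k : Vec Nat t) => fun (a : Type0) => a) 0 (vnil Nat))) 0) (refl Nat 0)) => 2
  ~> fun (p : Eq (Eq Nat 0 0) (refl (elimVec Nat (fun (κ : Nat) => fun (δ : Vec Nat κ) => Type0) Nat (fun (l : Nat) => fun (t : Nat) => fun (η : Vec Nat l) => fun (k : Type0) => k) 0 (vnil Nat)) 0) (refl Nat 0)) => 2
  ~> fun (p : Eq (Eq Nat 0 0) (refl Nat 0) (refl Nat 0)) => 2
inferred type:
  Eq (Eq Nat 0 0) (refl Nat 0) (refl Nat 0) -> Nat


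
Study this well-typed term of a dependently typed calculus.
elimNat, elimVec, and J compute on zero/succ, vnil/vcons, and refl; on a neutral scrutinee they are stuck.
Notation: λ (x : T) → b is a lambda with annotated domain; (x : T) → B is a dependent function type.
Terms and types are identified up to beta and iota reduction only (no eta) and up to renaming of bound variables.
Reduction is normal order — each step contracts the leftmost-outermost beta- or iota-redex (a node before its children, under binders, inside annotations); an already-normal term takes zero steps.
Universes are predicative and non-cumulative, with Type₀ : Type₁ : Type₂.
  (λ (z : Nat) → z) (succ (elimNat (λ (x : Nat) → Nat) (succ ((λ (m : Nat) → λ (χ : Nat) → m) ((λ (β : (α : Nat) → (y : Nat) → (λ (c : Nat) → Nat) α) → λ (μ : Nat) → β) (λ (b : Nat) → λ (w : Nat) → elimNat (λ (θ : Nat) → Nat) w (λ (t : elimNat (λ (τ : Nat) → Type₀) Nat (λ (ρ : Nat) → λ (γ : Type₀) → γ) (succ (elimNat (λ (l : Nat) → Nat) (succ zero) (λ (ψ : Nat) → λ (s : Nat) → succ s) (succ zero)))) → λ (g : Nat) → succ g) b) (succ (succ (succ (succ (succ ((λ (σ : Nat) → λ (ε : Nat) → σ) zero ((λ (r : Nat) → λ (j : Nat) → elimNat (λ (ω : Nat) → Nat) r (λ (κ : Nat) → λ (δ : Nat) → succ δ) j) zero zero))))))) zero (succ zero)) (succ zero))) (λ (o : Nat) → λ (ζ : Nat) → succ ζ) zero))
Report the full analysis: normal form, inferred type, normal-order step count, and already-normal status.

normal form:
  succ (succ (succ zero))
inferred type:
  Nat
normal-order step count: 9
started in normal form: no
first contracted redex: a beta-redex


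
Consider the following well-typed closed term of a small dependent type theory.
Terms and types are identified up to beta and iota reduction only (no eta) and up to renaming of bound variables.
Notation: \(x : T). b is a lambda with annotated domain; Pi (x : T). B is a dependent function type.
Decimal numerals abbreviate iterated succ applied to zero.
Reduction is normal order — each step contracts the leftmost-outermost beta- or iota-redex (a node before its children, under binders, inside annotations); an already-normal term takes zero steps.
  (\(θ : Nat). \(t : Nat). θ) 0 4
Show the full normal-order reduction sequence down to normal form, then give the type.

normal-order reduction:
  (\(θ : Nat). \(t : Nat). θ) 0 4
  ~> (\(θ : Nat). 0) 4
  ~> 0
the term's type:
  Nat
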